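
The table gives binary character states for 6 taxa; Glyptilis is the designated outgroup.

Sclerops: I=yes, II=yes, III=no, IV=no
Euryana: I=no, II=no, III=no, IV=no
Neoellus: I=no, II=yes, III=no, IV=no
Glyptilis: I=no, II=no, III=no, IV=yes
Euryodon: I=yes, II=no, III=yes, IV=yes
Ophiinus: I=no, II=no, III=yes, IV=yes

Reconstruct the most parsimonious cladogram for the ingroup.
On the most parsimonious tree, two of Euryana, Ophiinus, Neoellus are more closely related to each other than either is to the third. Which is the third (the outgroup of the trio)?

Ophiinus

Character polarity is set by the outgroup: the derived state is whichever differs from the outgroup's state, so for IV the derived state is 'no', and for the remaining characters it is 'yes'.
I groups Euryodon and Sclerops, which is incompatible with the clades supported by the remaining characters; treating it as convergent (homoplasy) costs fewer steps than any alternative tree.
II: derived state 'yes' in Neoellus and Sclerops only — synapomorphy for {Neoellus, Sclerops}.
Only Euryodon and Ophiinus show the derived state 'yes' for III, supporting them as a clade.
IV (derived state 'no') is shared by Euryana, Neoellus, and Sclerops — a synapomorphy uniting that clade.
Most parsimonious ingroup topology: ((Euryodon,Ophiinus),((Neoellus,Sclerops),Euryana)).
Neoellus and Euryana share a more recent common ancestor with each other than either does with Ophiinus, so Ophiinus is the least closely related of the three.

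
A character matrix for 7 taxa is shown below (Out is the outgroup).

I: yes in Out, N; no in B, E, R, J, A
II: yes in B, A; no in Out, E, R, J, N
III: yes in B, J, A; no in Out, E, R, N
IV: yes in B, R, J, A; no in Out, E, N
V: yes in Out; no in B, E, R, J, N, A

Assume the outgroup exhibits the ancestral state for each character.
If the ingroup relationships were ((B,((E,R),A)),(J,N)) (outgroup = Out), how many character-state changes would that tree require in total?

Map each character onto ((B,((E,R),A)),(J,N)) (rooted by Out) and count the minimum state changes it requires (Fitch parsimony):
I: 2; II: 2; III: 3; IV: 3; V: 1.
Total tree length = 11.

11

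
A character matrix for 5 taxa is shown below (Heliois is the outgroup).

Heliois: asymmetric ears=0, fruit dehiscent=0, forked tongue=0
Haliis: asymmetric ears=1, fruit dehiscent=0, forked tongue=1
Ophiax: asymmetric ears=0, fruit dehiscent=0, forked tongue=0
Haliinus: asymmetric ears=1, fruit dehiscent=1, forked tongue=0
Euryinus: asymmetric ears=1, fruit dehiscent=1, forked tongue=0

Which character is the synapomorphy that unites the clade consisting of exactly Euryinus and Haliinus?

fruit dehiscent

The outgroup has state '0' for every character, so '1' is the derived state throughout.
asymmetric ears (derived state '1') is shared by Euryinus, Haliinus, and Haliis — a synapomorphy uniting that clade.
fruit dehiscent: derived state '1' in Euryinus and Haliinus only — synapomorphy for {Euryinus, Haliinus}.
forked tongue: derived state '1' in Haliis only — an autapomorphy, so it tells us nothing about relationships among taxa.
Most parsimonious ingroup topology: ((Haliis,(Haliinus,Euryinus)),Ophiax).
The clade {Euryinus, Haliinus} is supported by fruit dehiscent: its derived state '1' occurs in exactly those taxa and in no other taxon (including the outgroup).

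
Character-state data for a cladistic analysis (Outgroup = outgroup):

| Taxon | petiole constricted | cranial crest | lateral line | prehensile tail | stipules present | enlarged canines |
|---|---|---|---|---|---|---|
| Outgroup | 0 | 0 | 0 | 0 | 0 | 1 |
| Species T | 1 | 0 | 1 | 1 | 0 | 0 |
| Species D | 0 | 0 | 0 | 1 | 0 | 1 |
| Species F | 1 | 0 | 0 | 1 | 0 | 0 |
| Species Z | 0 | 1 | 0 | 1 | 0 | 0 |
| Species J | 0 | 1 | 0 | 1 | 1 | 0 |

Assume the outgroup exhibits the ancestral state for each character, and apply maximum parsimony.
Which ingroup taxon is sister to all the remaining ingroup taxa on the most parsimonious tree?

Character polarity is set by the outgroup: the derived state is whichever differs from the outgroup's state, so for enlarged canines the derived state is '0', and for the remaining characters it is '1'.
petiole constricted (derived state '1') is shared by Species F and Species T — a synapomorphy uniting that clade.
Only Species J and Species Z show the derived state '1' for cranial crest, supporting them as a clade.
lateral line: derived state '1' in Species T only — an autapomorphy, so it tells us nothing about relationships among taxa.
All ingroup taxa share the derived state '1' for prehensile tail; it defines the ingroup but does not resolve relationships within it.
stipules present (derived state '1') is unique to Species J (autapomorphy; uninformative for grouping).
Only Species F, Species J, Species T, and Species Z show the derived state '0' for enlarged canines, supporting them as a clade.
Most parsimonious ingroup topology: (Species D,((Species J,Species Z),(Species F,Species T))).
Species D is sister to the clade containing all other ingroup taxa, so it is the earliest-diverging (most basal) ingroup lineage.

Species D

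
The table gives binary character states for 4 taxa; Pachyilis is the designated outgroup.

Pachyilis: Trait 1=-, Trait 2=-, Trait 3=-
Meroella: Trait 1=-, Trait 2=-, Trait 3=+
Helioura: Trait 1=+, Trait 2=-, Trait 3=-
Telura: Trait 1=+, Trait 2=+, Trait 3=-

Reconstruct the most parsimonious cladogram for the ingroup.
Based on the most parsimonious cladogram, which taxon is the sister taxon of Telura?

Helioura

The outgroup has state '-' for every character, so '+' is the derived state throughout.
Trait 1: derived state '+' in Helioura and Telura only — synapomorphy for {Helioura, Telura}.
Trait 2: derived state '+' in Telura only — an autapomorphy, so it tells us nothing about relationships among taxa.
Trait 3: derived state '+' in Meroella only — an autapomorphy, so it tells us nothing about relationships among taxa.
Most parsimonious ingroup topology: (Meroella,(Helioura,Telura)).
Telura and Helioura form a cherry on this tree, so they are sister taxa.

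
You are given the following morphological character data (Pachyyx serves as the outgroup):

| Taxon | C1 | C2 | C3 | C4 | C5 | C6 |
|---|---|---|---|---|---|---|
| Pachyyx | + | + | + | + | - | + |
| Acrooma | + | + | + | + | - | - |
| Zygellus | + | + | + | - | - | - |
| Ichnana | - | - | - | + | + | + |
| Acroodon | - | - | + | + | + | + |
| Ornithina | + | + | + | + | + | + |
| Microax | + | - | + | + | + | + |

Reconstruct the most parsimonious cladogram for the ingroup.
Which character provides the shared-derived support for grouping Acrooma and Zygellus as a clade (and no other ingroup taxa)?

Character polarity is set by the outgroup: the derived state is whichever differs from the outgroup's state, so for C1, C2, C3, C4, C6 the derived state is '-', and for the remaining characters it is '+'.
C1: derived state '-' in Acroodon and Ichnana only — synapomorphy for {Acroodon, Ichnana}.
C2: derived state '-' in Acroodon, Ichnana, and Microax only — synapomorphy for {Acroodon, Ichnana, Microax}.
C3: derived state '-' in Ichnana only — an autapomorphy, so it tells us nothing about relationships among taxa.
C4 (derived state '-') is unique to Zygellus (autapomorphy; uninformative for grouping).
Only Acroodon, Ichnana, Microax, and Ornithina show the derived state '+' for C5, supporting them as a clade.
Only Acrooma and Zygellus show the derived state '-' for C6, supporting them as a clade.
Most parsimonious ingroup topology: ((Acrooma,Zygellus),(((Ichnana,Acroodon),Microax),Ornithina)).
The clade {Acrooma, Zygellus} is supported by C6: its derived state '-' occurs in exactly those taxa and in no other taxon (including the outgroup).

C6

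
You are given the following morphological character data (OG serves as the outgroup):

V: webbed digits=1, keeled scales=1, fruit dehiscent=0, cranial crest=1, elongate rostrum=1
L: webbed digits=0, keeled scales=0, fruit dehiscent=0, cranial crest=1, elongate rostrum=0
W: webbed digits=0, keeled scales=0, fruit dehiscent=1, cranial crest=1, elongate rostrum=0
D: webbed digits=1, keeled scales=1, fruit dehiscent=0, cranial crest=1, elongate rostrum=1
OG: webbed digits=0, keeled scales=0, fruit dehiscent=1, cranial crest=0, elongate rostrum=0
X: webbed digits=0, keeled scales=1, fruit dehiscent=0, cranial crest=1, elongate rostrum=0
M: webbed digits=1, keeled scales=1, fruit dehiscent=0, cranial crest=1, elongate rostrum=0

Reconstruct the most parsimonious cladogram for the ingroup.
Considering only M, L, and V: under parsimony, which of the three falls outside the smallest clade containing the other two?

L

Character polarity is set by the outgroup: the derived state is whichever differs from the outgroup's state, so for fruit dehiscent the derived state is '0', and for the remaining characters it is '1'.
webbed digits: derived state '1' in D, M, and V only — synapomorphy for {D, M, V}.
keeled scales (derived state '1') is shared by D, M, V, and X — a synapomorphy uniting that clade.
Only D, L, M, V, and X show the derived state '0' for fruit dehiscent, supporting them as a clade.
All ingroup taxa share the derived state '1' for cranial crest; it defines the ingroup but does not resolve relationships within it.
elongate rostrum (derived state '1') is shared by D and V — a synapomorphy uniting that clade.
Most parsimonious ingroup topology: ((((M,(D,V)),X),L),W).
V and M share a more recent common ancestor with each other than either does with L, so L is the least closely related of the three.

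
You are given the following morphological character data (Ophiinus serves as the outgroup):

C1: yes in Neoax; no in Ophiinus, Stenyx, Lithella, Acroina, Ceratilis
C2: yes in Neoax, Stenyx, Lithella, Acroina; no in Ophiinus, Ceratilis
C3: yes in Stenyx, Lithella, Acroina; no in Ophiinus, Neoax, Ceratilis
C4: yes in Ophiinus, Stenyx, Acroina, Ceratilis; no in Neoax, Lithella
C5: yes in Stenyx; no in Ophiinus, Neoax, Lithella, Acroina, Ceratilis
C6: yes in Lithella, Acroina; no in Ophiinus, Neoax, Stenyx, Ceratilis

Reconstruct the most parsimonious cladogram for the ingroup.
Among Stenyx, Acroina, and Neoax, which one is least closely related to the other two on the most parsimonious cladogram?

Character polarity is set by the outgroup: the derived state is whichever differs from the outgroup's state, so for C4 the derived state is 'no', and for the remaining characters it is 'yes'.
C1: derived state 'yes' in Neoax only — an autapomorphy, so it tells us nothing about relationships among taxa.
C2: derived state 'yes' in Acroina, Lithella, Neoax, and Stenyx only — synapomorphy for {Acroina, Lithella, Neoax, Stenyx}.
C3: derived state 'yes' in Acroina, Lithella, and Stenyx only — synapomorphy for {Acroina, Lithella, Stenyx}.
C4 (state 'no') occurs in Lithella and Neoax but conflicts with the nesting implied by the other characters — most parsimoniously interpreted as homoplasy.
C5 (derived state 'yes') is unique to Stenyx (autapomorphy; uninformative for grouping).
C6 (derived state 'yes') is shared by Acroina and Lithella — a synapomorphy uniting that clade.
Most parsimonious ingroup topology: ((Neoax,(Stenyx,(Lithella,Acroina))),Ceratilis).
Stenyx and Acroina share a more recent common ancestor with each other than either does with Neoax, so Neoax is the least closely related of the three.

Neoax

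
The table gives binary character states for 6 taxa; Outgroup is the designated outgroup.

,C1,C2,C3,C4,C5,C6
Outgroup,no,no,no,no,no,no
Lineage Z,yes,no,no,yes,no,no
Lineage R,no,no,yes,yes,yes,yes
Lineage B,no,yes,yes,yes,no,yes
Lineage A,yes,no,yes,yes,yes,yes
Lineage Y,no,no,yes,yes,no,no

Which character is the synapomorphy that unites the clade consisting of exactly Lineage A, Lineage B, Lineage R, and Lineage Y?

C3

The outgroup has state 'no' for every character, so 'yes' is the derived state throughout.
C1 (state 'yes') occurs in Lineage A and Lineage Z but conflicts with the nesting implied by the other characters — most parsimoniously interpreted as homoplasy.
C2 (derived state 'yes') is unique to Lineage B (autapomorphy; uninformative for grouping).
C3 (derived state 'yes') is shared by Lineage A, Lineage B, Lineage R, and Lineage Y — a synapomorphy uniting that clade.
All ingroup taxa share the derived state 'yes' for C4; it defines the ingroup but does not resolve relationships within it.
C5: derived state 'yes' in Lineage A and Lineage R only — synapomorphy for {Lineage A, Lineage R}.
C6: derived state 'yes' in Lineage A, Lineage B, and Lineage R only — synapomorphy for {Lineage A, Lineage B, Lineage R}.
Most parsimonious ingroup topology: (Lineage Z,(((Lineage R,Lineage A),Lineage B),Lineage Y)).
The clade {Lineage A, Lineage B, Lineage R, Lineage Y} is supported by C3: its derived state 'yes' occurs in exactly those taxa and in no other taxon (including the outgroup).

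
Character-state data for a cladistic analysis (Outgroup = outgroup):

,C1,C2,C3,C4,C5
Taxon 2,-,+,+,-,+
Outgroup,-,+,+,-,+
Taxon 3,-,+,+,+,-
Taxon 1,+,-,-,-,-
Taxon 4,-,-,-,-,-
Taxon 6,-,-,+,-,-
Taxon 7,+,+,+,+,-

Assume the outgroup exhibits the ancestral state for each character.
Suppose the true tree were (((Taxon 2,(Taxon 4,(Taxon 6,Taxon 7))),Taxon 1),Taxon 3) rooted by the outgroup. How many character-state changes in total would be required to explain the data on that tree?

11

Map each character onto (((Taxon 2,(Taxon 4,(Taxon 6,Taxon 7))),Taxon 1),Taxon 3) (rooted by Outgroup) and count the minimum state changes it requires (Fitch parsimony):
C1: 2; C2: 3; C3: 2; C4: 2; C5: 2.
Total tree length = 11.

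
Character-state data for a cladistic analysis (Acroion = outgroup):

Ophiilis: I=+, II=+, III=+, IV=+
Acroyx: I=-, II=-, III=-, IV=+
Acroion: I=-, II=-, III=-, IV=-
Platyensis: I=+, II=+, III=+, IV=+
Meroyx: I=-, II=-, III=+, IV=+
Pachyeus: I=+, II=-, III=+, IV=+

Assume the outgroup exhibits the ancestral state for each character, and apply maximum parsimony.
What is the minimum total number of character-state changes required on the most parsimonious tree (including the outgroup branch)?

The outgroup has state '-' for every character, so '+' is the derived state throughout.
I (derived state '+') is shared by Ophiilis, Pachyeus, and Platyensis — a synapomorphy uniting that clade.
II (derived state '+') is shared by Ophiilis and Platyensis — a synapomorphy uniting that clade.
III (derived state '+') is shared by Meroyx, Ophiilis, Pachyeus, and Platyensis — a synapomorphy uniting that clade.
IV (derived state '+') is shared by all ingroup taxa — unites the whole ingroup.
Most parsimonious ingroup topology: (((Pachyeus,(Ophiilis,Platyensis)),Meroyx),Acroyx).
Changes per character on this tree: I: 1; II: 1; III: 1; IV: 1.
Total = 4.

4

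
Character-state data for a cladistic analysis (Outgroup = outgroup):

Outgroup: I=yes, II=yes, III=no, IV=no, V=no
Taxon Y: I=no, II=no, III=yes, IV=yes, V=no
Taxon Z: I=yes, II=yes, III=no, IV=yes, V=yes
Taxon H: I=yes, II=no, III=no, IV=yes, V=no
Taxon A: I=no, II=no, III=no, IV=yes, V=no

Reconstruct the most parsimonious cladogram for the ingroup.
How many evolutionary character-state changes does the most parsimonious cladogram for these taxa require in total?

5

Character polarity is set by the outgroup: the derived state is whichever differs from the outgroup's state, so for I, II the derived state is 'no', and for the remaining characters it is 'yes'.
I (derived state 'no') is shared by Taxon A and Taxon Y — a synapomorphy uniting that clade.
II: derived state 'no' in Taxon A, Taxon H, and Taxon Y only — synapomorphy for {Taxon A, Taxon H, Taxon Y}.
III (derived state 'yes') is unique to Taxon Y (autapomorphy; uninformative for grouping).
All ingroup taxa share the derived state 'yes' for IV; it defines the ingroup but does not resolve relationships within it.
V (derived state 'yes') is unique to Taxon Z (autapomorphy; uninformative for grouping).
Most parsimonious ingroup topology: (((Taxon Y,Taxon A),Taxon H),Taxon Z).
Changes per character on this tree: I: 1; II: 1; III: 1; IV: 1; V: 1.
Total = 5.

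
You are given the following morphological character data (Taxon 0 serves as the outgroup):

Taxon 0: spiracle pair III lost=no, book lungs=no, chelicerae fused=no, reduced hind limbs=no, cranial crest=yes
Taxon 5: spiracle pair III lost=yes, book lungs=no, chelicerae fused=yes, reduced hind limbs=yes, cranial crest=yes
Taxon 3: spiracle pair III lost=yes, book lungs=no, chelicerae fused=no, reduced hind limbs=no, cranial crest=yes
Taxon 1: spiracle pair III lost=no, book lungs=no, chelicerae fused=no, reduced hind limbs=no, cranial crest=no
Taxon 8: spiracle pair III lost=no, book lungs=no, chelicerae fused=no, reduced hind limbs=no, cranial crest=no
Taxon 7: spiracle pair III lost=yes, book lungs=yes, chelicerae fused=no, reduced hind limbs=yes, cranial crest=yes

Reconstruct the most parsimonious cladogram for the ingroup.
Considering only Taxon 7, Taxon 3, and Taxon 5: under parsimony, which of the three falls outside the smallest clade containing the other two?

Taxon 3

Character polarity is set by the outgroup: the derived state is whichever differs from the outgroup's state, so for cranial crest the derived state is 'no', and for the remaining characters it is 'yes'.
spiracle pair III lost: derived state 'yes' in Taxon 3, Taxon 5, and Taxon 7 only — synapomorphy for {Taxon 3, Taxon 5, Taxon 7}.
book lungs: derived state 'yes' in Taxon 7 only — an autapomorphy, so it tells us nothing about relationships among taxa.
chelicerae fused: derived state 'yes' in Taxon 5 only — an autapomorphy, so it tells us nothing about relationships among taxa.
reduced hind limbs (derived state 'yes') is shared by Taxon 5 and Taxon 7 — a synapomorphy uniting that clade.
cranial crest (derived state 'no') is shared by Taxon 1 and Taxon 8 — a synapomorphy uniting that clade.
Most parsimonious ingroup topology: (((Taxon 5,Taxon 7),Taxon 3),(Taxon 1,Taxon 8)).
Taxon 5 and Taxon 7 share a more recent common ancestor with each other than either does with Taxon 3, so Taxon 3 is the least closely related of the three.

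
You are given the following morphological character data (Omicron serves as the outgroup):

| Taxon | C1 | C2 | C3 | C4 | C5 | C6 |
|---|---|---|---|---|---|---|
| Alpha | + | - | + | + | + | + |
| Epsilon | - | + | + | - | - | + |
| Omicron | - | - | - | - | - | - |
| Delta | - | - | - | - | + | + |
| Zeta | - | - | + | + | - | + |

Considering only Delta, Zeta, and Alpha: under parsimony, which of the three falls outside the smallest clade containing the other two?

Delta

The outgroup has state '-' for every character, so '+' is the derived state throughout.
C1: derived state '+' in Alpha only — an autapomorphy, so it tells us nothing about relationships among taxa.
C2: derived state '+' in Epsilon only — an autapomorphy, so it tells us nothing about relationships among taxa.
C3: derived state '+' in Alpha, Epsilon, and Zeta only — synapomorphy for {Alpha, Epsilon, Zeta}.
Only Alpha and Zeta show the derived state '+' for C4, supporting them as a clade.
C5 groups Alpha and Delta, which is incompatible with the clades supported by the remaining characters; treating it as convergent (homoplasy) costs fewer steps than any alternative tree.
C6 (derived state '+') is shared by all ingroup taxa — unites the whole ingroup.
Most parsimonious ingroup topology: (((Alpha,Zeta),Epsilon),Delta).
Alpha and Zeta share a more recent common ancestor with each other than either does with Delta, so Delta is the least closely related of the three.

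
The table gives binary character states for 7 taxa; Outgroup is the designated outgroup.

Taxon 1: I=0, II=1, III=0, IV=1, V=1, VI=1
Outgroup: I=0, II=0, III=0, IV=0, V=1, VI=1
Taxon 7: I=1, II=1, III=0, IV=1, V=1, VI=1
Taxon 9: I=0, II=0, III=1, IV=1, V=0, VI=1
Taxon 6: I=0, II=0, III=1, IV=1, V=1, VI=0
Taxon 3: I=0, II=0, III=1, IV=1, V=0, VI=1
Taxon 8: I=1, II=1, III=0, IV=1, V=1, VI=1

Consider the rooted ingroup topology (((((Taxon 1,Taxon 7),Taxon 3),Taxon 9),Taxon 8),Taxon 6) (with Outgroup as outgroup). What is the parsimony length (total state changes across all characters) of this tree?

Map each character onto (((((Taxon 1,Taxon 7),Taxon 3),Taxon 9),Taxon 8),Taxon 6) (rooted by Outgroup) and count the minimum state changes it requires (Fitch parsimony):
I: 2; II: 2; III: 3; IV: 1; V: 2; VI: 1.
Total tree length = 11.

11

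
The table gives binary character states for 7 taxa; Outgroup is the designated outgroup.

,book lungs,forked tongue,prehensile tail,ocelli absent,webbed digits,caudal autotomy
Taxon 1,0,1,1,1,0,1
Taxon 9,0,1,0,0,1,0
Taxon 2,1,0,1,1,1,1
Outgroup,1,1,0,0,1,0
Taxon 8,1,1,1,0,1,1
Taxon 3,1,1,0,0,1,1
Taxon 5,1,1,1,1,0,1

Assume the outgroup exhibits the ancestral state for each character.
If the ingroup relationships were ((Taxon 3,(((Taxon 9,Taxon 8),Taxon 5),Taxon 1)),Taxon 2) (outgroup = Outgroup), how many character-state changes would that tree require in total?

Map each character onto ((Taxon 3,(((Taxon 9,Taxon 8),Taxon 5),Taxon 1)),Taxon 2) (rooted by Outgroup) and count the minimum state changes it requires (Fitch parsimony):
book lungs: 2; forked tongue: 1; prehensile tail: 3; ocelli absent: 3; webbed digits: 2; caudal autotomy: 2.
Total tree length = 13.

13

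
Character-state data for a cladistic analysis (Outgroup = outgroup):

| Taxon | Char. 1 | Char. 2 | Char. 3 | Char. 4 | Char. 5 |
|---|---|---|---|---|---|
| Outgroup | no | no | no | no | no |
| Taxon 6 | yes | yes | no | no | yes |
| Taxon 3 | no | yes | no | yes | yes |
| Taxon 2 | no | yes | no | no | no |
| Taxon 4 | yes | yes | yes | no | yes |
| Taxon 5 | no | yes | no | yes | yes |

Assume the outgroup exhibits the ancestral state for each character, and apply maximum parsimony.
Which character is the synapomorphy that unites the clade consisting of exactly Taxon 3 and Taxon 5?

The outgroup has state 'no' for every character, so 'yes' is the derived state throughout.
Char. 1 (derived state 'yes') is shared by Taxon 4 and Taxon 6 — a synapomorphy uniting that clade.
All ingroup taxa share the derived state 'yes' for Char. 2; it defines the ingroup but does not resolve relationships within it.
Char. 3: derived state 'yes' in Taxon 4 only — an autapomorphy, so it tells us nothing about relationships among taxa.
Only Taxon 3 and Taxon 5 show the derived state 'yes' for Char. 4, supporting them as a clade.
Only Taxon 3, Taxon 4, Taxon 5, and Taxon 6 show the derived state 'yes' for Char. 5, supporting them as a clade.
Most parsimonious ingroup topology: (((Taxon 6,Taxon 4),(Taxon 3,Taxon 5)),Taxon 2).
The clade {Taxon 3, Taxon 5} is supported by Char. 4: its derived state 'yes' occurs in exactly those taxa and in no other taxon (including the outgroup).

Char. 4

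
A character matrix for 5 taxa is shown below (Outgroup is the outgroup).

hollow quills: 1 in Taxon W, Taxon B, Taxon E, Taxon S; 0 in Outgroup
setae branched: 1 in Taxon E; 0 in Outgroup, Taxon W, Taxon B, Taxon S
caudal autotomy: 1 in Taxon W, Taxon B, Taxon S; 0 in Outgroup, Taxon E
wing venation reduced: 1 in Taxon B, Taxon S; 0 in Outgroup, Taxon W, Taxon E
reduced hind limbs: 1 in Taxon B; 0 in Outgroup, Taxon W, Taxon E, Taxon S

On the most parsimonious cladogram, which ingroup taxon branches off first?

Taxon E

The outgroup has state '0' for every character, so '1' is the derived state throughout.
hollow quills (derived state '1') is shared by all ingroup taxa — unites the whole ingroup.
setae branched (derived state '1') is unique to Taxon E (autapomorphy; uninformative for grouping).
caudal autotomy (derived state '1') is shared by Taxon B, Taxon S, and Taxon W — a synapomorphy uniting that clade.
wing venation reduced (derived state '1') is shared by Taxon B and Taxon S — a synapomorphy uniting that clade.
reduced hind limbs (derived state '1') is unique to Taxon B (autapomorphy; uninformative for grouping).
Most parsimonious ingroup topology: ((Taxon W,(Taxon B,Taxon S)),Taxon E).
Taxon E is sister to the clade containing all other ingroup taxa, so it is the earliest-diverging (most basal) ingroup lineage.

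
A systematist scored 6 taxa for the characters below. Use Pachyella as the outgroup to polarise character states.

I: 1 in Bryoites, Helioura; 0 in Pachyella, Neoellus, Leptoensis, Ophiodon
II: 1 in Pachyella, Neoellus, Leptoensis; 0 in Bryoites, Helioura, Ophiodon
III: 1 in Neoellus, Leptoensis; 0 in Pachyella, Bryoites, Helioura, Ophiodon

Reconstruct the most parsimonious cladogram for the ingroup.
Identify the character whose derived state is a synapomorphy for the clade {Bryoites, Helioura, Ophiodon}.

Character polarity is set by the outgroup: the derived state is whichever differs from the outgroup's state, so for II the derived state is '0', and for the remaining characters it is '1'.
I: derived state '1' in Bryoites and Helioura only — synapomorphy for {Bryoites, Helioura}.
II (derived state '0') is shared by Bryoites, Helioura, and Ophiodon — a synapomorphy uniting that clade.
Only Leptoensis and Neoellus show the derived state '1' for III, supporting them as a clade.
Most parsimonious ingroup topology: ((Neoellus,Leptoensis),((Bryoites,Helioura),Ophiodon)).
The clade {Bryoites, Helioura, Ophiodon} is supported by II: its derived state '0' occurs in exactly those taxa and in no other taxon (including the outgroup).

II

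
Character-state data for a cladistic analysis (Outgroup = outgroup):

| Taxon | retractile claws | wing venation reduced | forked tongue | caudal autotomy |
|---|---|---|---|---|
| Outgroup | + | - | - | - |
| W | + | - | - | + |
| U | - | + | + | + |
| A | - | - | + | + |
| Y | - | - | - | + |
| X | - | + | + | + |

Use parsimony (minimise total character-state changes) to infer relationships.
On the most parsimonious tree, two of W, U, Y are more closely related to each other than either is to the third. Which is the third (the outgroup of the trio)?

Character polarity is set by the outgroup: the derived state is whichever differs from the outgroup's state, so for retractile claws the derived state is '-', and for the remaining characters it is '+'.
Only A, U, X, and Y show the derived state '-' for retractile claws, supporting them as a clade.
Only U and X show the derived state '+' for wing venation reduced, supporting them as a clade.
forked tongue: derived state '+' in A, U, and X only — synapomorphy for {A, U, X}.
caudal autotomy (derived state '+') is shared by all ingroup taxa — unites the whole ingroup.
Most parsimonious ingroup topology: (W,(((U,X),A),Y)).
Y and U share a more recent common ancestor with each other than either does with W, so W is the least closely related of the three.

W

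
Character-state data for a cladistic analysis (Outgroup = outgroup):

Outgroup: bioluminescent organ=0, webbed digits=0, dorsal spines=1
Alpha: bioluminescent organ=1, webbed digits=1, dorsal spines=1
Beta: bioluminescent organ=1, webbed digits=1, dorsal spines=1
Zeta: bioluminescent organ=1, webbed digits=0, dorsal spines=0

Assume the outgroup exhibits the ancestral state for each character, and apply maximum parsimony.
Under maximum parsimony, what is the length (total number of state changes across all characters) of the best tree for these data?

Character polarity is set by the outgroup: the derived state is whichever differs from the outgroup's state, so for dorsal spines the derived state is '0', and for the remaining characters it is '1'.
bioluminescent organ (derived state '1') is shared by all ingroup taxa — unites the whole ingroup.
webbed digits (derived state '1') is shared by Alpha and Beta — a synapomorphy uniting that clade.
dorsal spines (derived state '0') is unique to Zeta (autapomorphy; uninformative for grouping).
Most parsimonious ingroup topology: ((Alpha,Beta),Zeta).
Changes per character on this tree: bioluminescent organ: 1; webbed digits: 1; dorsal spines: 1.
Total = 3.

3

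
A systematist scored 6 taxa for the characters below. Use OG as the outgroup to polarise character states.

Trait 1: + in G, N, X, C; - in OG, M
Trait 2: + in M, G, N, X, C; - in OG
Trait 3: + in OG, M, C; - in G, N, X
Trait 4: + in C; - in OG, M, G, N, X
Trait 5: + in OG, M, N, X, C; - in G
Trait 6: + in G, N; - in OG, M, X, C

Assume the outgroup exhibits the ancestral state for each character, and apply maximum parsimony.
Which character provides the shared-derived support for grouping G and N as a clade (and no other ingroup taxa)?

Trait 6

Character polarity is set by the outgroup: the derived state is whichever differs from the outgroup's state, so for Trait 3, Trait 5 the derived state is '-', and for the remaining characters it is '+'.
Trait 1 (derived state '+') is shared by C, G, N, and X — a synapomorphy uniting that clade.
All ingroup taxa share the derived state '+' for Trait 2; it defines the ingroup but does not resolve relationships within it.
Only G, N, and X show the derived state '-' for Trait 3, supporting them as a clade.
Trait 4: derived state '+' in C only — an autapomorphy, so it tells us nothing about relationships among taxa.
Trait 5: derived state '-' in G only — an autapomorphy, so it tells us nothing about relationships among taxa.
Only G and N show the derived state '+' for Trait 6, supporting them as a clade.
Most parsimonious ingroup topology: (M,(((G,N),X),C)).
The clade {G, N} is supported by Trait 6: its derived state '+' occurs in exactly those taxa and in no other taxon (including the outgroup).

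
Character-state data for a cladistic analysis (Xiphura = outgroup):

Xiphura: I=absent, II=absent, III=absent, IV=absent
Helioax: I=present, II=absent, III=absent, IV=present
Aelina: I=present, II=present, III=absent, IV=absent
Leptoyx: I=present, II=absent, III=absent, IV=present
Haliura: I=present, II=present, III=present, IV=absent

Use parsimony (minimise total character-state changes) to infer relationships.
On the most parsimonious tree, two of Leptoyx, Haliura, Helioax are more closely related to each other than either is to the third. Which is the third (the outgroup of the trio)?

Haliura

The outgroup has state 'absent' for every character, so 'present' is the derived state throughout.
All ingroup taxa share the derived state 'present' for I; it defines the ingroup but does not resolve relationships within it.
II: derived state 'present' in Aelina and Haliura only — synapomorphy for {Aelina, Haliura}.
III: derived state 'present' in Haliura only — an autapomorphy, so it tells us nothing about relationships among taxa.
IV: derived state 'present' in Helioax and Leptoyx only — synapomorphy for {Helioax, Leptoyx}.
Most parsimonious ingroup topology: ((Helioax,Leptoyx),(Aelina,Haliura)).
Helioax and Leptoyx share a more recent common ancestor with each other than either does with Haliura, so Haliura is the least closely related of the three.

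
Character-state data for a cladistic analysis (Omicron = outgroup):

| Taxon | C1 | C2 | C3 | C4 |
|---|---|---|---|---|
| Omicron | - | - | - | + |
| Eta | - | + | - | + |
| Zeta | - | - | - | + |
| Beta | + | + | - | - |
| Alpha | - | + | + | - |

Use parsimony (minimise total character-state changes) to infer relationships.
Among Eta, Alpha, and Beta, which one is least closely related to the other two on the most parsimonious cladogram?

Character polarity is set by the outgroup: the derived state is whichever differs from the outgroup's state, so for C4 the derived state is '-', and for the remaining characters it is '+'.
C1 (derived state '+') is unique to Beta (autapomorphy; uninformative for grouping).
C2 (derived state '+') is shared by Alpha, Beta, and Eta — a synapomorphy uniting that clade.
C3 (derived state '+') is unique to Alpha (autapomorphy; uninformative for grouping).
Only Alpha and Beta show the derived state '-' for C4, supporting them as a clade.
Most parsimonious ingroup topology: ((Eta,(Beta,Alpha)),Zeta).
Beta and Alpha share a more recent common ancestor with each other than either does with Eta, so Eta is the least closely related of the three.

Eta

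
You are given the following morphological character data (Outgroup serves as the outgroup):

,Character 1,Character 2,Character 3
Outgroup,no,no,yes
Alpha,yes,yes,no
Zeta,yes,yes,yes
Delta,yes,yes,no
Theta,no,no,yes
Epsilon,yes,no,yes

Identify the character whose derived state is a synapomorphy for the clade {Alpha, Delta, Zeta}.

Character polarity is set by the outgroup: the derived state is whichever differs from the outgroup's state, so for Character 3 the derived state is 'no', and for the remaining characters it is 'yes'.
Character 1: derived state 'yes' in Alpha, Delta, Epsilon, and Zeta only — synapomorphy for {Alpha, Delta, Epsilon, Zeta}.
Only Alpha, Delta, and Zeta show the derived state 'yes' for Character 2, supporting them as a clade.
Only Alpha and Delta show the derived state 'no' for Character 3, supporting them as a clade.
Most parsimonious ingroup topology: ((((Alpha,Delta),Zeta),Epsilon),Theta).
The clade {Alpha, Delta, Zeta} is supported by Character 2: its derived state 'yes' occurs in exactly those taxa and in no other taxon (including the outgroup).

Character 2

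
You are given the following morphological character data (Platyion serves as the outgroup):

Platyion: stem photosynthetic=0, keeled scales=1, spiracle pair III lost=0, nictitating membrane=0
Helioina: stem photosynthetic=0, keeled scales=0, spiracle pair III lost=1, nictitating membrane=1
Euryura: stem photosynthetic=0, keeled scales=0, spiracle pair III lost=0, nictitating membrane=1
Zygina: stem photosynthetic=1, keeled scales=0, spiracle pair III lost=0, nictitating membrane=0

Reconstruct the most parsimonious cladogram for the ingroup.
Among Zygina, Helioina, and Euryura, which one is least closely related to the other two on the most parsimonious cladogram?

Zygina

Character polarity is set by the outgroup: the derived state is whichever differs from the outgroup's state, so for keeled scales the derived state is '0', and for the remaining characters it is '1'.
stem photosynthetic: derived state '1' in Zygina only — an autapomorphy, so it tells us nothing about relationships among taxa.
keeled scales (derived state '0') is shared by all ingroup taxa — unites the whole ingroup.
spiracle pair III lost: derived state '1' in Helioina only — an autapomorphy, so it tells us nothing about relationships among taxa.
nictitating membrane (derived state '1') is shared by Euryura and Helioina — a synapomorphy uniting that clade.
Most parsimonious ingroup topology: ((Helioina,Euryura),Zygina).
Euryura and Helioina share a more recent common ancestor with each other than either does with Zygina, so Zygina is the least closely related of the three.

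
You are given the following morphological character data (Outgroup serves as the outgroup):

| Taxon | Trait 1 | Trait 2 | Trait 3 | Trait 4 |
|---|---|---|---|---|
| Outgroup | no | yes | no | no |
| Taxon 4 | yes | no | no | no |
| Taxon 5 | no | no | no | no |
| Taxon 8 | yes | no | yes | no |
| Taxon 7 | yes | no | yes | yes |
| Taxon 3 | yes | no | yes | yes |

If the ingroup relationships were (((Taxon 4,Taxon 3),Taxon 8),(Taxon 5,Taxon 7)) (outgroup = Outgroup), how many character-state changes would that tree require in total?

8

Map each character onto (((Taxon 4,Taxon 3),Taxon 8),(Taxon 5,Taxon 7)) (rooted by Outgroup) and count the minimum state changes it requires (Fitch parsimony):
Trait 1: 2; Trait 2: 1; Trait 3: 3; Trait 4: 2.
Total tree length = 8.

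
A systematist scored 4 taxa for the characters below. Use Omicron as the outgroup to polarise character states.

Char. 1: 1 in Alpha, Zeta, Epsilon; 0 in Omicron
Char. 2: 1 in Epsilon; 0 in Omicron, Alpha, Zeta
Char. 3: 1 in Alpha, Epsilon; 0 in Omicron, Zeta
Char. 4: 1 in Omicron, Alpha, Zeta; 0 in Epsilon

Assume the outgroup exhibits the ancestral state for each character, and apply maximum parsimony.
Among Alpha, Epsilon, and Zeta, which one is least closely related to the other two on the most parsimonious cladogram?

Zeta

Character polarity is set by the outgroup: the derived state is whichever differs from the outgroup's state, so for Char. 4 the derived state is '0', and for the remaining characters it is '1'.
All ingroup taxa share the derived state '1' for Char. 1; it defines the ingroup but does not resolve relationships within it.
Char. 2 (derived state '1') is unique to Epsilon (autapomorphy; uninformative for grouping).
Only Alpha and Epsilon show the derived state '1' for Char. 3, supporting them as a clade.
Char. 4 (derived state '0') is unique to Epsilon (autapomorphy; uninformative for grouping).
Most parsimonious ingroup topology: ((Alpha,Epsilon),Zeta).
Epsilon and Alpha share a more recent common ancestor with each other than either does with Zeta, so Zeta is the least closely related of the three.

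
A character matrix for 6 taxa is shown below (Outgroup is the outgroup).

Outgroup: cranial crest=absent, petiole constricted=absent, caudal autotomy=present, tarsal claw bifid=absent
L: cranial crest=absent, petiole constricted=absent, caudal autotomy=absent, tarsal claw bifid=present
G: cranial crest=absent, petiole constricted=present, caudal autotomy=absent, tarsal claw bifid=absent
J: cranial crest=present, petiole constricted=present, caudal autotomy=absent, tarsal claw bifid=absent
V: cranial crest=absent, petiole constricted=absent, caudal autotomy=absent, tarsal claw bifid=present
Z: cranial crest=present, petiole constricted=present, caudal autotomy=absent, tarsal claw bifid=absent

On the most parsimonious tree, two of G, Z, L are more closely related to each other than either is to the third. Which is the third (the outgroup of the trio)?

Character polarity is set by the outgroup: the derived state is whichever differs from the outgroup's state, so for caudal autotomy the derived state is 'absent', and for the remaining characters it is 'present'.
Only J and Z show the derived state 'present' for cranial crest, supporting them as a clade.
petiole constricted (derived state 'present') is shared by G, J, and Z — a synapomorphy uniting that clade.
All ingroup taxa share the derived state 'absent' for caudal autotomy; it defines the ingroup but does not resolve relationships within it.
tarsal claw bifid (derived state 'present') is shared by L and V — a synapomorphy uniting that clade.
Most parsimonious ingroup topology: ((L,V),(G,(J,Z))).
Z and G share a more recent common ancestor with each other than either does with L, so L is the least closely related of the three.

L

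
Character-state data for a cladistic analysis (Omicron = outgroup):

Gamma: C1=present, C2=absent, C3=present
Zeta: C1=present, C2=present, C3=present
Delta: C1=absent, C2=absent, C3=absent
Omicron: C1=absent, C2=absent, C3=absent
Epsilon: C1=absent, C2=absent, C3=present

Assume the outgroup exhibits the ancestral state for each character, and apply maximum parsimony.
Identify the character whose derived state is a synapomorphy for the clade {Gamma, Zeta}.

C1

The outgroup has state 'absent' for every character, so 'present' is the derived state throughout.
Only Gamma and Zeta show the derived state 'present' for C1, supporting them as a clade.
C2: derived state 'present' in Zeta only — an autapomorphy, so it tells us nothing about relationships among taxa.
C3: derived state 'present' in Epsilon, Gamma, and Zeta only — synapomorphy for {Epsilon, Gamma, Zeta}.
Most parsimonious ingroup topology: ((Epsilon,(Zeta,Gamma)),Delta).
The clade {Gamma, Zeta} is supported by C1: its derived state 'present' occurs in exactly those taxa and in no other taxon (including the outgroup).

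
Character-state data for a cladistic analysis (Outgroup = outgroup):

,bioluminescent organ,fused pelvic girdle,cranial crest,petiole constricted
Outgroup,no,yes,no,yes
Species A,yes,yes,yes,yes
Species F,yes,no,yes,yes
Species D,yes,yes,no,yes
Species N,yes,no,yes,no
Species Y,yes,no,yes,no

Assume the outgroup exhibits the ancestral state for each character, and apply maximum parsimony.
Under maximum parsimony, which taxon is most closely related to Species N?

Character polarity is set by the outgroup: the derived state is whichever differs from the outgroup's state, so for fused pelvic girdle, petiole constricted the derived state is 'no', and for the remaining characters it is 'yes'.
bioluminescent organ (derived state 'yes') is shared by all ingroup taxa — unites the whole ingroup.
fused pelvic girdle: derived state 'no' in Species F, Species N, and Species Y only — synapomorphy for {Species F, Species N, Species Y}.
cranial crest (derived state 'yes') is shared by Species A, Species F, Species N, and Species Y — a synapomorphy uniting that clade.
Only Species N and Species Y show the derived state 'no' for petiole constricted, supporting them as a clade.
Most parsimonious ingroup topology: ((Species A,(Species F,(Species N,Species Y))),Species D).
Species N and Species Y form a cherry on this tree, so they are sister taxa.

Species Y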